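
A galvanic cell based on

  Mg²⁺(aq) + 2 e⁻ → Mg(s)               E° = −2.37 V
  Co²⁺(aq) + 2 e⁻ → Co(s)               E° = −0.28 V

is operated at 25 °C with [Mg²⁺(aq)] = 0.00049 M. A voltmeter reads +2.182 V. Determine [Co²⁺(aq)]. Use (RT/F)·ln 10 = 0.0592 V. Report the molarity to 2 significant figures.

0.63 M

Co²⁺/Co is the cathode (higher E°); E°cell = −0.28 − (−2.37) = +2.09 V with n = 2.
Rearranging E = E° − (0.0592/n)·log Q gives log Q = 2(+2.09 − (+2.182))/0.0592 = −3.108.
Balancing electrons gives Co²⁺(aq) + Mg(s) → Co(s) + Mg²⁺(aq); thus Q = [Mg²⁺(aq)] / [Co²⁺(aq)].
Solving for the unknown gives log [Co²⁺(aq)] = −0.202, so [Co²⁺(aq)] ≈ 0.63 M.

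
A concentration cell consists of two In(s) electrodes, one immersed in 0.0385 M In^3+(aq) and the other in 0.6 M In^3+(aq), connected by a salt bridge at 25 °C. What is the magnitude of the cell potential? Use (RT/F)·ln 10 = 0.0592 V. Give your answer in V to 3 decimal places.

For a concentration cell E°cell = 0, since both electrodes use the same couple.
The compartment with the higher In^3+(aq) concentration (0.6 M) acts as the cathode; ions are reduced there and produced at the dilute (0.0385 M) anode.
With n = 3, Ecell = −(0.0592/3)·log([dilute]/[conc]) = −(0.0592/3)·log(0.0385/0.6) = +0.024 V.

0.024 V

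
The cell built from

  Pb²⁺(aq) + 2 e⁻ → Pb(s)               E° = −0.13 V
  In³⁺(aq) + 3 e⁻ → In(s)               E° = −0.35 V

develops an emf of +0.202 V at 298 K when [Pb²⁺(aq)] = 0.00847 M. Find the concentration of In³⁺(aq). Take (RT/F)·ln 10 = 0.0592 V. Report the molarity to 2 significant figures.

0.0064 M

Pb²⁺/Pb is the cathode (higher E°); E°cell = −0.13 − (−0.35) = +0.22 V with n = 6.
From the Nernst equation, log Q = n(E° − E)/0.0592 = 6·(+0.22 − (+0.202))/0.0592 = 1.824.
The balanced reaction is 3 Pb²⁺(aq) + 2 In(s) → 3 Pb(s) + 2 In³⁺(aq), so Q = [In³⁺(aq)]^2 / [Pb²⁺(aq)]^3.
Isolating [In³⁺(aq)] in Q = 10^{1.824} yields log [In³⁺(aq)] = −2.196, i.e. 0.0064 M.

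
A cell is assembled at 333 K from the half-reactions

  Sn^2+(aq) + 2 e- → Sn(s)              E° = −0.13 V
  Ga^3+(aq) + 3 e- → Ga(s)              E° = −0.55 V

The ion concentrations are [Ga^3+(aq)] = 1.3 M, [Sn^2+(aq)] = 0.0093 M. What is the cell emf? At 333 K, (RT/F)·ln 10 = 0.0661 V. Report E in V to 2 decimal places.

+0.35 V

Sn²⁺/Sn is reduced (cathode, E° = −0.13 V) and Ga³⁺/Ga is oxidized (anode).
E°cell = −0.13 − (−0.55) = +0.42 V, with n = 6 electrons transferred.
Balancing gives 3 Sn^2+(aq) + 2 Ga(s) → 3 Sn(s) + 2 Ga^3+(aq); hence Q = [Ga^3+(aq)]^2 / [Sn^2+(aq)]^3 = 2.1×10^6 (log Q = 6.322).
E = E° − (0.0661/n)·log Q = +0.42 − (0.0661/6)(6.322) = +0.35 V.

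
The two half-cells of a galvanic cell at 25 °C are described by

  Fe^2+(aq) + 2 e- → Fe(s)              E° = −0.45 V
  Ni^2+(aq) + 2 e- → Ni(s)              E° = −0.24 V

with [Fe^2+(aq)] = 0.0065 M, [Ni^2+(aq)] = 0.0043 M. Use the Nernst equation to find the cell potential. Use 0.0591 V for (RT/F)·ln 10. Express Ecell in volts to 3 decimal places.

+0.205 V

The Ni²⁺/Ni couple has the more positive E°, so it is the cathode; Fe²⁺/Fe is the anode.
The standard potential is −0.24 − (−0.45) = +0.21 V and the balanced reaction transfers n = 2 electrons.
For the overall reaction Ni^2+(aq) + Fe(s) → Ni(s) + Fe^2+(aq), Q = [Fe^2+(aq)] / [Ni^2+(aq)] = 1.51, giving log Q = 0.179.
E = E° − (0.0591/n)·log Q = +0.21 − (0.0591/2)(0.179) = +0.205 V.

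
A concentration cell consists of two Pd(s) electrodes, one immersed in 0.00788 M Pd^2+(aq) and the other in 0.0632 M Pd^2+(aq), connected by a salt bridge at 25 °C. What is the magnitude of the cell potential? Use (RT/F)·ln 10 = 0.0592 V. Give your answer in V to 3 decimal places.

0.027 V

For a concentration cell E°cell = 0, since both electrodes use the same couple.
The compartment with the higher Pd^2+(aq) concentration (0.0632 M) acts as the cathode; ions are reduced there and produced at the dilute (0.00788 M) anode.
With n = 2, Ecell = −(0.0592/2)·log([dilute]/[conc]) = −(0.0592/2)·log(0.00788/0.0632) = +0.027 V.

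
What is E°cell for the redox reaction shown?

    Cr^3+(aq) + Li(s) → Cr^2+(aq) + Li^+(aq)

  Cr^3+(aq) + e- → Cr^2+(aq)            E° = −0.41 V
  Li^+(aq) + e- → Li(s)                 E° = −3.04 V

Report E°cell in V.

+2.63 V

Cr^3+(aq) gains electrons, so the Cr³⁺/Cr²⁺ couple is the cathode; the Li⁺/Li couple is the anode.
E°cell = E°(cathode) − E°(anode) = −0.41 − (−3.04) = +2.63 V.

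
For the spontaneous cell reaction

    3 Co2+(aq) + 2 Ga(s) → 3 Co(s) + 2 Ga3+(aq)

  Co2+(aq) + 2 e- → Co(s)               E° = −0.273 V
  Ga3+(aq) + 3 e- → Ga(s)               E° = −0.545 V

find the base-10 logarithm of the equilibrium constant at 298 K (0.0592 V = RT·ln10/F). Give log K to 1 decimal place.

The Co²⁺/Co couple is reduced (cathode); E°cell = −0.273 − (−0.545) = +0.272 V with n = 6.
At equilibrium E = 0, so log K = nE°cell / 0.0592 = (6)(+0.272) / 0.0592 = 27.6.

log K = 27.6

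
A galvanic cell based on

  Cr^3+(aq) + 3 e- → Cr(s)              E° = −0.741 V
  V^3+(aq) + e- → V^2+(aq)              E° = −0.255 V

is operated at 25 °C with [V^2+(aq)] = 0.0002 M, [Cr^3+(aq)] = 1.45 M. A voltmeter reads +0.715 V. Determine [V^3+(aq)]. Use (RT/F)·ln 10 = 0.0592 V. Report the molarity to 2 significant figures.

With V³⁺/V²⁺ at the cathode and Cr³⁺/Cr at the anode, E°cell = −0.255 − (−0.741) = +0.486 V (n = 3).
Since E = E° − (0.0592/n)·log Q, log Q = n(E° − E)/0.0592 = −11.605.
Balancing electrons gives 3 V^3+(aq) + Cr(s) → 3 V^2+(aq) + Cr^3+(aq); thus Q = ([V^2+(aq)]^3·[Cr^3+(aq)]) / [V^3+(aq)]^3.
Isolating [V^3+(aq)] in Q = 10^{−11.605} yields log [V^3+(aq)] = 0.223, i.e. 1.7 M.

1.7 M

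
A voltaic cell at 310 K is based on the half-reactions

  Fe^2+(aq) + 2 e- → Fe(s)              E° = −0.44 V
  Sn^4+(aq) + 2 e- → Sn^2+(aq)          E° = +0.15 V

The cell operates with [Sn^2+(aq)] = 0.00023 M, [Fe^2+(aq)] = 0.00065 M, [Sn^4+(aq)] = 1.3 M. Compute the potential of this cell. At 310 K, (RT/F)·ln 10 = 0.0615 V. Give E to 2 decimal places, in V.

+0.80 V

Sn⁴⁺/Sn²⁺ is reduced (cathode, E° = +0.15 V) and Fe²⁺/Fe is oxidized (anode).
The standard potential is +0.15 − (−0.44) = +0.59 V and the balanced reaction transfers n = 2 electrons.
Balancing gives Sn^4+(aq) + Fe(s) → Sn^2+(aq) + Fe^2+(aq); hence Q = ([Sn^2+(aq)]·[Fe^2+(aq)]) / [Sn^4+(aq)] = 1.15×10^−7 (log Q = −6.939).
E = E° − (0.0615/n)·log Q = +0.59 − (0.0615/2)(−6.939) = +0.80 V.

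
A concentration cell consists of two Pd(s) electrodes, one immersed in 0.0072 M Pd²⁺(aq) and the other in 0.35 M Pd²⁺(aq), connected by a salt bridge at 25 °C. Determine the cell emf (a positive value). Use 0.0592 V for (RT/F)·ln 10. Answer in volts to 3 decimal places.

0.050 V

For a concentration cell E°cell = 0, since both electrodes use the same couple.
The compartment with the higher Pd²⁺(aq) concentration (0.35 M) acts as the cathode; ions are reduced there and produced at the dilute (0.0072 M) anode.
With n = 2, Ecell = −(0.0592/2)·log([dilute]/[conc]) = −(0.0592/2)·log(0.0072/0.35) = +0.050 V.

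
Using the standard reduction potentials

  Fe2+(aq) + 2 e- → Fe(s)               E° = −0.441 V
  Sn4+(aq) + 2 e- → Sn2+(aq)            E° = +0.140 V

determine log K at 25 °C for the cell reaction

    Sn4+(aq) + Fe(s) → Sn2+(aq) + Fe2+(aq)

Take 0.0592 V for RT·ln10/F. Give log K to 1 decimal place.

The Sn⁴⁺/Sn²⁺ couple is reduced (cathode); E°cell = +0.140 − (−0.441) = +0.581 V with n = 2.
At equilibrium E = 0, so log K = nE°cell / 0.0592 = (2)(+0.581) / 0.0592 = 19.6.

log K = 19.6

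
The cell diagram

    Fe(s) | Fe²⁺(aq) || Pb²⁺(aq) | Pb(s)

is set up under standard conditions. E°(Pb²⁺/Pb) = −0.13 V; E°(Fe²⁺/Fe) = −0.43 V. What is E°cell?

+0.30 V

By convention the left-hand electrode in cell notation is the anode (oxidation) and the right-hand electrode is the cathode (reduction).
E°cell = E°(right) − E°(left) = −0.13 − (−0.43) = +0.30 V.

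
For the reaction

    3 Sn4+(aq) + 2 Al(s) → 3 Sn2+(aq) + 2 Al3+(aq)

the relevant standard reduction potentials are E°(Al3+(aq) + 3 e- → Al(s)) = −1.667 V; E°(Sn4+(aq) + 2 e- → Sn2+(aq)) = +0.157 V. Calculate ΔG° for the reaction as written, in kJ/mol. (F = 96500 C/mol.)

In the reaction as written Sn4+(aq) is reduced, so the Sn⁴⁺/Sn²⁺ couple is the cathode and Al³⁺/Al is the anode.
E°cell = +0.157 − (−1.667) = +1.824 V; balancing electrons gives n = 6.
ΔG° = −nFE°cell = −(6)(96500)(+1.824) J/mol = −1056 kJ/mol.

−1056 kJ/mol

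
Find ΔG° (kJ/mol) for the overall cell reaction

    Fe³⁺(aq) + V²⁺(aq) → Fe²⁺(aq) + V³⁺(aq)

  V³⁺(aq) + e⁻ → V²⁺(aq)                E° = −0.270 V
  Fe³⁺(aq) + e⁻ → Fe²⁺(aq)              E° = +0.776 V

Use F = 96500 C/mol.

−101 kJ/mol

In the reaction as written Fe³⁺(aq) is reduced, so the Fe³⁺/Fe²⁺ couple is the cathode and V³⁺/V²⁺ is the anode.
E°cell = +0.776 − (−0.270) = +1.046 V; balancing electrons gives n = 1.
ΔG° = −nFE°cell = −(1)(96500)(+1.046) J/mol = −101 kJ/mol.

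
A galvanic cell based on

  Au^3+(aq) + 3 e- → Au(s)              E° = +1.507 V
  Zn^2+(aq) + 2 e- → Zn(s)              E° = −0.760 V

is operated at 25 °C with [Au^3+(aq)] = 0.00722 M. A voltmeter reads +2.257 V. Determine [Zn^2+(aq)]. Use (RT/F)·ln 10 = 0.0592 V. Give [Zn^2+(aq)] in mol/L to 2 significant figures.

0.081 M

Au³⁺/Au is the cathode (higher E°); E°cell = +1.507 − (−0.760) = +2.267 V with n = 6.
Rearranging E = E° − (0.0592/n)·log Q gives log Q = 6(+2.267 − (+2.257))/0.0592 = 1.014.
For 2 Au^3+(aq) + 3 Zn(s) → 2 Au(s) + 3 Zn^2+(aq), the reaction quotient is Q = [Zn^2+(aq)]^3 / [Au^3+(aq)]^2.
Substituting the known concentrations and solving, log [Zn^2+(aq)] = −1.090 and [Zn^2+(aq)] = 0.081 M.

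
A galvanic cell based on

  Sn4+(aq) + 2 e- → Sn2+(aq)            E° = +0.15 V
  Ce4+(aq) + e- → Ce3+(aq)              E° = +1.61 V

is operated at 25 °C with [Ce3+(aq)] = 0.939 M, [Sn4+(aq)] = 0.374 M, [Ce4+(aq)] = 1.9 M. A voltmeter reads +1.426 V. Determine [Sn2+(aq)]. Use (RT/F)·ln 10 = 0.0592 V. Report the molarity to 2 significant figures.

Ce⁴⁺/Ce³⁺ is the cathode (higher E°); E°cell = +1.61 − (+0.15) = +1.46 V with n = 2.
Rearranging E = E° − (0.0592/n)·log Q gives log Q = 2(+1.46 − (+1.426))/0.0592 = 1.149.
For 2 Ce4+(aq) + Sn2+(aq) → 2 Ce3+(aq) + Sn4+(aq), the reaction quotient is Q = ([Ce3+(aq)]^2·[Sn4+(aq)]) / ([Ce4+(aq)]^2·[Sn2+(aq)]).
Substituting the known concentrations and solving, log [Sn2+(aq)] = −2.188 and [Sn2+(aq)] = 0.0065 M.

0.0065 M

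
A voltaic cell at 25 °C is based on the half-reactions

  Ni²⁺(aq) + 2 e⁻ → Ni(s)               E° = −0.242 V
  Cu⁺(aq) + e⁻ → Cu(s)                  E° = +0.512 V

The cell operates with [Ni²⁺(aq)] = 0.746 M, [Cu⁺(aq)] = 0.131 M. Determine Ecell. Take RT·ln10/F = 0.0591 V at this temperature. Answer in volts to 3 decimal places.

+0.706 V

The Cu⁺/Cu couple has the more positive E°, so it is the cathode; Ni²⁺/Ni is the anode.
The standard potential is +0.512 − (−0.242) = +0.754 V and the balanced reaction transfers n = 2 electrons.
The balanced reaction is 2 Cu⁺(aq) + Ni(s) → 2 Cu(s) + Ni²⁺(aq), so Q = [Ni²⁺(aq)] / [Cu⁺(aq)]^2 = 43.5 and log Q = 1.638.
By the Nernst equation, E = +0.754 − (0.0591/2)·(1.638) = +0.706 V.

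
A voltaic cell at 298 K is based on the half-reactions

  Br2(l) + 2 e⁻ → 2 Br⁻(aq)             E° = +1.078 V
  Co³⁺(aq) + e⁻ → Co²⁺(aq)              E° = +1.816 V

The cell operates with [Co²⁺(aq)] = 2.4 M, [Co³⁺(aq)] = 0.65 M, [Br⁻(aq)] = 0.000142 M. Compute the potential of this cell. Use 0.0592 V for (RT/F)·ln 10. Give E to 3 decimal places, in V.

Co³⁺/Co²⁺ is reduced (cathode, E° = +1.816 V) and Br₂/Br⁻ is oxidized (anode).
The standard potential is +1.816 − (+1.078) = +0.738 V and the balanced reaction transfers n = 2 electrons.
Balancing gives 2 Co³⁺(aq) + 2 Br⁻(aq) → 2 Co²⁺(aq) + Br2(l); hence Q = [Co²⁺(aq)]^2 / ([Co³⁺(aq)]^2·[Br⁻(aq)]^2) = 6.76×10^8 (log Q = 8.830).
Applying E = E° − (RT ln10/nF)·log Q gives +0.738 − (0.0592/2)(8.830) = +0.477 V.

+0.477 V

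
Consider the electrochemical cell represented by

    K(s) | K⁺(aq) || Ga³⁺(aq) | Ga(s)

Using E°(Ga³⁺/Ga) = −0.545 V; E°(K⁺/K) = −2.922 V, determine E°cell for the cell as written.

+2.377 V

By convention the left-hand electrode in cell notation is the anode (oxidation) and the right-hand electrode is the cathode (reduction).
E°cell = E°(right) − E°(left) = −0.545 − (−2.922) = +2.377 V.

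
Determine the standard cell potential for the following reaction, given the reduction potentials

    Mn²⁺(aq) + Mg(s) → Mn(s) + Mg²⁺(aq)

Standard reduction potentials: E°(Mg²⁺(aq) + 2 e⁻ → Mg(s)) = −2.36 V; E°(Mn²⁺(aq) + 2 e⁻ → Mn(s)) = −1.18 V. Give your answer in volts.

+1.18 V

In the reaction as written, Mn²⁺(aq) is reduced (cathode) and Mg²⁺(aq) is produced by oxidation at the anode.
E°cell = E°(cathode) − E°(anode) = −1.18 − (−2.36) = +1.18 V.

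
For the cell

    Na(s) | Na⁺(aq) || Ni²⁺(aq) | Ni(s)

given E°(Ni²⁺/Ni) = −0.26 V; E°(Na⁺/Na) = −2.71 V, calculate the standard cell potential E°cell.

+2.45 V

By convention the left-hand electrode in cell notation is the anode (oxidation) and the right-hand electrode is the cathode (reduction).
E°cell = E°(right) − E°(left) = −0.26 − (−2.71) = +2.45 V.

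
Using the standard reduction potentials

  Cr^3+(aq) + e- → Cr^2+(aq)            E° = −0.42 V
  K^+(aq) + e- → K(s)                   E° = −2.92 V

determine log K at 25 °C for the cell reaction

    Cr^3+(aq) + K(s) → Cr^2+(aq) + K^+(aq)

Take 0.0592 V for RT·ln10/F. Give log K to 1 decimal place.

The Cr³⁺/Cr²⁺ couple is reduced (cathode); E°cell = −0.42 − (−2.92) = +2.50 V with n = 1.
At equilibrium E = 0, so log K = nE°cell / 0.0592 = (1)(+2.50) / 0.0592 = 42.2.

log K = 42.2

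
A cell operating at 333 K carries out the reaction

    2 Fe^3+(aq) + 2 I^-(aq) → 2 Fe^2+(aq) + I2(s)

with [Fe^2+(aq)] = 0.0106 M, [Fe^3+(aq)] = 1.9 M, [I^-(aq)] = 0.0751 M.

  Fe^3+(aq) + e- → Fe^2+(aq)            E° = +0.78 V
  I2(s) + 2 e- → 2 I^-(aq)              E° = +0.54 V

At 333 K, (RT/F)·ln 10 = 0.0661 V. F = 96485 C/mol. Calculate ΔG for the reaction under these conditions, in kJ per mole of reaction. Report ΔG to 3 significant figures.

With Fe³⁺/Fe²⁺ reduced at the cathode, E°cell = +0.78 − (+0.54) = +0.24 V and n = 2.
Here Q = [Fe^2+(aq)]^2 / ([Fe^3+(aq)]^2·[I^-(aq)]^2) = 0.00552 (log Q = −2.258), giving E = +0.24 − (0.0661/2)·(−2.258) = +0.3146 V.
Then ΔG = −nFE = −2 × 96485 × +0.3146 J/mol = −60.7 kJ/mol.

−60.7 kJ/mol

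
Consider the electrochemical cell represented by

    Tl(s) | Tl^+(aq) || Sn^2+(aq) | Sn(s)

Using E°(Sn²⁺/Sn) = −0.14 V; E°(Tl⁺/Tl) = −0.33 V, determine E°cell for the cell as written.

+0.19 V

By convention the left-hand electrode in cell notation is the anode (oxidation) and the right-hand electrode is the cathode (reduction).
E°cell = E°(right) − E°(left) = −0.14 − (−0.33) = +0.19 V.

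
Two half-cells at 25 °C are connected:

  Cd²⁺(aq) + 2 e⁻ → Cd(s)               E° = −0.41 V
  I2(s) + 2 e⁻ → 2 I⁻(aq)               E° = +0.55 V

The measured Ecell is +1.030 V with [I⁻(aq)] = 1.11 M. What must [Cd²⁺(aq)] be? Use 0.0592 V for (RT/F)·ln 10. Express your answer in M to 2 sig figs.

0.0035 M

I₂/I⁻ is the cathode (higher E°); E°cell = +0.55 − (−0.41) = +0.96 V with n = 2.
From the Nernst equation, log Q = n(E° − E)/0.0592 = 2·(+0.96 − (+1.030))/0.0592 = −2.365.
Balancing electrons gives I2(s) + Cd(s) → 2 I⁻(aq) + Cd²⁺(aq); thus Q = [I⁻(aq)]^2·[Cd²⁺(aq)].
Isolating [Cd²⁺(aq)] in Q = 10^{−2.365} yields log [Cd²⁺(aq)] = −2.456, i.e. 0.0035 M.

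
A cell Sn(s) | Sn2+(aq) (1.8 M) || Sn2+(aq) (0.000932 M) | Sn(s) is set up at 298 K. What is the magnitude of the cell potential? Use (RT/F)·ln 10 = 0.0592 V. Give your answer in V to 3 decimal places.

0.097 V

For a concentration cell E°cell = 0, since both electrodes use the same couple.
The compartment with the higher Sn2+(aq) concentration (1.8 M) acts as the cathode; ions are reduced there and produced at the dilute (0.000932 M) anode.
With n = 2, Ecell = −(0.0592/2)·log([dilute]/[conc]) = −(0.0592/2)·log(0.000932/1.8) = +0.097 V.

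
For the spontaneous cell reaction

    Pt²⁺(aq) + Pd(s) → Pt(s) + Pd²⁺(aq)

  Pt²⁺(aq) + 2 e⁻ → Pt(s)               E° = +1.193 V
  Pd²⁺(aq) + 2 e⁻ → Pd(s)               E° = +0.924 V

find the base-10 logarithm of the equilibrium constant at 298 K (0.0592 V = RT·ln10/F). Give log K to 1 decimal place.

The Pt²⁺/Pt couple is reduced (cathode); E°cell = +1.193 − (+0.924) = +0.269 V with n = 2.
At equilibrium E = 0, so log K = nE°cell / 0.0592 = (2)(+0.269) / 0.0592 = 9.1.

log K = 9.1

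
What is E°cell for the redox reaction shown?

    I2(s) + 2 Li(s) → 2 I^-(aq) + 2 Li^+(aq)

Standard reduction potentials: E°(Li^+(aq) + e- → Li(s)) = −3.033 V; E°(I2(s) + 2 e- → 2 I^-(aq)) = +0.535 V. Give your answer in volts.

I2(s) gains electrons, so the I₂/I⁻ couple is the cathode; the Li⁺/Li couple is the anode.
E°cell = E°(cathode) − E°(anode) = +0.535 − (−3.033) = +3.568 V.

+3.568 V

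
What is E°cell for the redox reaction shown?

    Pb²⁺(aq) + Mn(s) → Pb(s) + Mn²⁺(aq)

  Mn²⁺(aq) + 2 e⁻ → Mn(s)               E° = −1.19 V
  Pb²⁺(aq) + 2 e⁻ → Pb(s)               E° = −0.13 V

In the reaction as written, Pb²⁺(aq) is reduced (cathode) and Mn²⁺(aq) is produced by oxidation at the anode.
E°cell = E°(cathode) − E°(anode) = −0.13 − (−1.19) = +1.06 V.
The positive value indicates the reaction is spontaneous as written.

+1.06 V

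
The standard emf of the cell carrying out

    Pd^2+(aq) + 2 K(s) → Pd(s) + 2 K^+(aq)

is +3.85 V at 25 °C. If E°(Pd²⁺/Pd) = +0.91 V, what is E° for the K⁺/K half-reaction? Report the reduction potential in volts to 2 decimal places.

In the reaction as written the Pd²⁺/Pd couple is reduced (cathode) and K⁺/K is oxidized (anode), so E°cell = E°(Pd²⁺/Pd) − E°(K⁺/K).
E°(K⁺/K) = E°(cathode) − E°cell = +0.91 − (+3.85) = −2.94 V.

−2.94 V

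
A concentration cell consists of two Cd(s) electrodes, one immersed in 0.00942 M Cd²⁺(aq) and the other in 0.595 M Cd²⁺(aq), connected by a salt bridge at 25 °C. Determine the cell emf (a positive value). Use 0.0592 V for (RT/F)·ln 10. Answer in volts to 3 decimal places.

0.053 V

For a concentration cell E°cell = 0, since both electrodes use the same couple.
The compartment with the higher Cd²⁺(aq) concentration (0.595 M) acts as the cathode; ions are reduced there and produced at the dilute (0.00942 M) anode.
With n = 2, Ecell = −(0.0592/2)·log([dilute]/[conc]) = −(0.0592/2)·log(0.00942/0.595) = +0.053 V.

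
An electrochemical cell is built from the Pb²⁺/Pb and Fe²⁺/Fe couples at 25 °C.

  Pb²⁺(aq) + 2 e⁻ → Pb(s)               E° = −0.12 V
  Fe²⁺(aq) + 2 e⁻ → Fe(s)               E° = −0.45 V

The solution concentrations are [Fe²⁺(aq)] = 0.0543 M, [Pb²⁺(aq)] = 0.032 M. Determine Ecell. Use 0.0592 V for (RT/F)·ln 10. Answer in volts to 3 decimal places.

+0.323 V

The Pb²⁺/Pb couple has the more positive E°, so it is the cathode; Fe²⁺/Fe is the anode.
E°cell = E°cat − E°an = −0.12 − (−0.45) = +0.33 V; n = 2.
For the overall reaction Pb²⁺(aq) + Fe(s) → Pb(s) + Fe²⁺(aq), Q = [Fe²⁺(aq)] / [Pb²⁺(aq)] = 1.7, giving log Q = 0.230.
By the Nernst equation, E = +0.33 − (0.0592/2)·(0.230) = +0.323 V.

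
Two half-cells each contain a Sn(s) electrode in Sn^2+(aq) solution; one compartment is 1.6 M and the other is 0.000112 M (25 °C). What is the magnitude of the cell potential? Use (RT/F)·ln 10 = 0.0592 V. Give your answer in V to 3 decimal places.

0.123 V

For a concentration cell E°cell = 0, since both electrodes use the same couple.
The compartment with the higher Sn^2+(aq) concentration (1.6 M) acts as the cathode; ions are reduced there and produced at the dilute (0.000112 M) anode.
With n = 2, Ecell = −(0.0592/2)·log([dilute]/[conc]) = −(0.0592/2)·log(0.000112/1.6) = +0.123 V.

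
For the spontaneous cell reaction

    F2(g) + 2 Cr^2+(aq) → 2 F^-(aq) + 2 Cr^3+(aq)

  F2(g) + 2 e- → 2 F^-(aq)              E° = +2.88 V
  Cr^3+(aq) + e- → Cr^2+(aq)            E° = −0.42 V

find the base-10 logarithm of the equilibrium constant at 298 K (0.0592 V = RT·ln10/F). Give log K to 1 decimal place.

log K = 111.5

The F₂/F⁻ couple is reduced (cathode); E°cell = +2.88 − (−0.42) = +3.30 V with n = 2.
At equilibrium E = 0, so log K = nE°cell / 0.0592 = (2)(+3.30) / 0.0592 = 111.5.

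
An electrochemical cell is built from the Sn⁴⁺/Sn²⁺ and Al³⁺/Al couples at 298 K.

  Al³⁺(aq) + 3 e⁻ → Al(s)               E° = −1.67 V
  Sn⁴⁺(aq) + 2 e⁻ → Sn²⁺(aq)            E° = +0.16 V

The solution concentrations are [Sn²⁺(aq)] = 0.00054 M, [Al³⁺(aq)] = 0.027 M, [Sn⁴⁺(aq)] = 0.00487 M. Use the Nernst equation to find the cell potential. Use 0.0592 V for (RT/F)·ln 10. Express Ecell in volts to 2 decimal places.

+1.89 V

Sn⁴⁺/Sn²⁺ is reduced (cathode, E° = +0.16 V) and Al³⁺/Al is oxidized (anode).
E°cell = E°cat − E°an = +0.16 − (−1.67) = +1.83 V; n = 6.
Balancing gives 3 Sn⁴⁺(aq) + 2 Al(s) → 3 Sn²⁺(aq) + 2 Al³⁺(aq); hence Q = ([Sn²⁺(aq)]^3·[Al³⁺(aq)]^2) / [Sn⁴⁺(aq)]^3 = 9.94×10^−7 (log Q = −6.003).
By the Nernst equation, E = +1.83 − (0.0592/6)·(−6.003) = +1.89 V.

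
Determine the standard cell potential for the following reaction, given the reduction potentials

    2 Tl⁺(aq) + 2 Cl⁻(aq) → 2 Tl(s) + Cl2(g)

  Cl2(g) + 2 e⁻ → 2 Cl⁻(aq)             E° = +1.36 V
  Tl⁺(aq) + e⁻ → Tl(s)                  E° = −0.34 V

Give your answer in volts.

−1.70 V

In the reaction as written, Tl⁺(aq) is reduced (cathode) and Cl2(g) is produced by oxidation at the anode.
E°cell = E°(cathode) − E°(anode) = −0.34 − (+1.36) = −1.70 V.
The negative E°cell means the reaction is non-spontaneous in the direction written.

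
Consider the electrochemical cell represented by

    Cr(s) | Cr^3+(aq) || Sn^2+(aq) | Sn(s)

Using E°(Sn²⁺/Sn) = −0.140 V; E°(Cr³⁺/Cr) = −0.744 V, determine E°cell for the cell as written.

By convention the left-hand electrode in cell notation is the anode (oxidation) and the right-hand electrode is the cathode (reduction).
E°cell = E°(right) − E°(left) = −0.140 − (−0.744) = +0.604 V.

+0.604 V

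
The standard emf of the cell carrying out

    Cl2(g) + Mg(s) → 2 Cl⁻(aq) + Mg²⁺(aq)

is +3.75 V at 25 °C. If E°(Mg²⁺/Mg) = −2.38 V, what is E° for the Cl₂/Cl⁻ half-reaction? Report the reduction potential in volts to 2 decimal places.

+1.37 V

In the reaction as written the Cl₂/Cl⁻ couple is reduced (cathode) and Mg²⁺/Mg is oxidized (anode), so E°cell = E°(Cl₂/Cl⁻) − E°(Mg²⁺/Mg).
E°(Cl₂/Cl⁻) = E°cell + E°(anode) = +3.75 + (−2.38) = +1.37 V.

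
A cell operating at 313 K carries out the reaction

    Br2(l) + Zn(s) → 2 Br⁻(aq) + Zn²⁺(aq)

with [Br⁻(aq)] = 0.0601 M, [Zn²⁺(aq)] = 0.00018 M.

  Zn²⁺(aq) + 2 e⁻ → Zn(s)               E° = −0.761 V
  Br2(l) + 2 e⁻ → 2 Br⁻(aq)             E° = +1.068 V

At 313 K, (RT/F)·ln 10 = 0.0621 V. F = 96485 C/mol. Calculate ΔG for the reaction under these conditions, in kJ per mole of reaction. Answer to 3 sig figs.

−390 kJ/mol

E°cell = +1.068 − (−0.761) = +1.829 V; the balanced reaction transfers n = 2 electrons.
Here Q = [Br⁻(aq)]^2·[Zn²⁺(aq)] = 6.5×10^−7 (log Q = −6.187), giving E = +1.829 − (0.0621/2)·(−6.187) = +2.0211 V.
ΔG = −nFE = −(2)(96485)(+2.0211) J/mol = −390 kJ/mol.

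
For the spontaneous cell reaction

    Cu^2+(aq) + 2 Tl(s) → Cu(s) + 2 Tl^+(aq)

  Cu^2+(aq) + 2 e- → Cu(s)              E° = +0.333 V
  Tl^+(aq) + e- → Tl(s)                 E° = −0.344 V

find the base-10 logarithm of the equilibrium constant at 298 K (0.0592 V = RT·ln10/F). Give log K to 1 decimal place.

log K = 22.9

The Cu²⁺/Cu couple is reduced (cathode); E°cell = +0.333 − (−0.344) = +0.677 V with n = 2.
At equilibrium E = 0, so log K = nE°cell / 0.0592 = (2)(+0.677) / 0.0592 = 22.9.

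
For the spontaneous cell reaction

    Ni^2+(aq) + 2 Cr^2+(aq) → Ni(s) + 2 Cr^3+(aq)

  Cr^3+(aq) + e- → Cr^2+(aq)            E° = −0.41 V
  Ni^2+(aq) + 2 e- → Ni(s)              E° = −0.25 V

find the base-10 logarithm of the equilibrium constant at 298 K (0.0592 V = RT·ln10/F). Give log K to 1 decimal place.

The Ni²⁺/Ni couple is reduced (cathode); E°cell = −0.25 − (−0.41) = +0.16 V with n = 2.
At equilibrium E = 0, so log K = nE°cell / 0.0592 = (2)(+0.16) / 0.0592 = 5.4.

log K = 5.4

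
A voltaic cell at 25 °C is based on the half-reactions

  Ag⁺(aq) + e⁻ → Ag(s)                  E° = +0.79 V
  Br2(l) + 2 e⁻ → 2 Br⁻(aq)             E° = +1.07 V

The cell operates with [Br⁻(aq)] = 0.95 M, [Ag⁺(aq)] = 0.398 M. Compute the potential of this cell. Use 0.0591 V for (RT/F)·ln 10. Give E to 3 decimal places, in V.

+0.305 V

Since E°(Br₂/Br⁻) > E°(Ag⁺/Ag), Br₂/Br⁻ serves as the cathode.
E°cell = +1.07 − (+0.79) = +0.28 V, with n = 2 electrons transferred.
Balancing gives Br2(l) + 2 Ag(s) → 2 Br⁻(aq) + 2 Ag⁺(aq); hence Q = [Br⁻(aq)]^2·[Ag⁺(aq)]^2 = 0.143 (log Q = −0.845).
By the Nernst equation, E = +0.28 − (0.0591/2)·(−0.845) = +0.305 V.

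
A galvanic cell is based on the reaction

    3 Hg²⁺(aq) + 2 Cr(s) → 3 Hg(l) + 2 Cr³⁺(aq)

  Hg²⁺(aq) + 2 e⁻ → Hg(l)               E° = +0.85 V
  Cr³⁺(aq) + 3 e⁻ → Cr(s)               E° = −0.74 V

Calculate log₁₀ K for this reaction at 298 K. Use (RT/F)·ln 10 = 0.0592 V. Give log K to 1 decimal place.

log K = 161.1

The Hg²⁺/Hg couple is reduced (cathode); E°cell = +0.85 − (−0.74) = +1.59 V with n = 6.
At equilibrium E = 0, so log K = nE°cell / 0.0592 = (6)(+1.59) / 0.0592 = 161.1.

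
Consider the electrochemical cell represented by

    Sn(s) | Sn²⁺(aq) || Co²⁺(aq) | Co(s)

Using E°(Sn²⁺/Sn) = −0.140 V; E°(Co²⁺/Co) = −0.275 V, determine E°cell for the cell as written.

−0.135 V

By convention the left-hand electrode in cell notation is the anode (oxidation) and the right-hand electrode is the cathode (reduction).
E°cell = E°(right) − E°(left) = −0.275 − (−0.140) = −0.135 V.
The negative sign shows that, as written, the cell would require an external voltage to drive the reaction.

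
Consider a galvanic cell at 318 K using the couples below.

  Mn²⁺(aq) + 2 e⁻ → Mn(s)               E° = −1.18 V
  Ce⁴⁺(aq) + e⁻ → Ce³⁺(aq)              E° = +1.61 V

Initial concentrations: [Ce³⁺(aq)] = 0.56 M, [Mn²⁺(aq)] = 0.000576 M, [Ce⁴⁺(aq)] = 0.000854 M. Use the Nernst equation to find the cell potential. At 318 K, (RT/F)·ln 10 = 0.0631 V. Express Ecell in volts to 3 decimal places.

+2.714 V

Since E°(Ce⁴⁺/Ce³⁺) > E°(Mn²⁺/Mn), Ce⁴⁺/Ce³⁺ serves as the cathode.
E°cell = +1.61 − (−1.18) = +2.79 V, with n = 2 electrons transferred.
The balanced reaction is 2 Ce⁴⁺(aq) + Mn(s) → 2 Ce³⁺(aq) + Mn²⁺(aq), so Q = ([Ce³⁺(aq)]^2·[Mn²⁺(aq)]) / [Ce⁴⁺(aq)]^2 = 248 and log Q = 2.394.
E = E° − (0.0631/n)·log Q = +2.79 − (0.0631/2)(2.394) = +2.714 V.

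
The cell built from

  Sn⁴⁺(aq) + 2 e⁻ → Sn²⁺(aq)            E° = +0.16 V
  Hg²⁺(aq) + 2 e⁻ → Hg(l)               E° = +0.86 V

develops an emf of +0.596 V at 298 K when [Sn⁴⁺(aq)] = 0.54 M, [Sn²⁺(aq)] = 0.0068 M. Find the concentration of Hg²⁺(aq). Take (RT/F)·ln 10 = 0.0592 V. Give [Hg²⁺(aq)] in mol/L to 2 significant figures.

0.024 M

With Hg²⁺/Hg at the cathode and Sn⁴⁺/Sn²⁺ at the anode, E°cell = +0.86 − (+0.16) = +0.70 V (n = 2).
Since E = E° − (0.0592/n)·log Q, log Q = n(E° − E)/0.0592 = 3.514.
Balancing electrons gives Hg²⁺(aq) + Sn²⁺(aq) → Hg(l) + Sn⁴⁺(aq); thus Q = [Sn⁴⁺(aq)] / ([Hg²⁺(aq)]·[Sn²⁺(aq)]).
Solving for the unknown gives log [Hg²⁺(aq)] = −1.614, so [Hg²⁺(aq)] ≈ 0.024 M.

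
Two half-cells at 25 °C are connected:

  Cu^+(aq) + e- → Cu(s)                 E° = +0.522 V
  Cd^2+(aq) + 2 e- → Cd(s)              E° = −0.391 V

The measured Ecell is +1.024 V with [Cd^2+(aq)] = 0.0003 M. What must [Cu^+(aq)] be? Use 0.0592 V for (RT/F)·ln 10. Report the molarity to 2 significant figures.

1.3 M

The Cu⁺/Cu couple has the larger reduction potential, so it is the cathode: E°cell = +0.522 − (−0.391) = +0.913 V and n = 2.
Rearranging E = E° − (0.0592/n)·log Q gives log Q = 2(+0.913 − (+1.024))/0.0592 = −3.750.
Balancing electrons gives 2 Cu^+(aq) + Cd(s) → 2 Cu(s) + Cd^2+(aq); thus Q = [Cd^2+(aq)] / [Cu^+(aq)]^2.
Solving for the unknown gives log [Cu^+(aq)] = 0.114, so [Cu^+(aq)] ≈ 1.3 M.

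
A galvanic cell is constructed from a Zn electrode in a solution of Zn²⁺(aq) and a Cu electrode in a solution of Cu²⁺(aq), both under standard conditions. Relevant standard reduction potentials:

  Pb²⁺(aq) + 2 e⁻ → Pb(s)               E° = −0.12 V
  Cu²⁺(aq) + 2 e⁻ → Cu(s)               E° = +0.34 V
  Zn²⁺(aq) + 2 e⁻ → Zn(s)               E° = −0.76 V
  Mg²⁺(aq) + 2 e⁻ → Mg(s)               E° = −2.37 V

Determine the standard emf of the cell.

+1.10 V

Of the two couples in this cell, the one with the more positive reduction potential is reduced at the cathode: here that is Cu²⁺/Cu (+0.34 V); Zn²⁺/Zn (−0.76 V) is the anode.
E°cell = E°(cathode) − E°(anode) = +0.34 − (−0.76) = +1.10 V.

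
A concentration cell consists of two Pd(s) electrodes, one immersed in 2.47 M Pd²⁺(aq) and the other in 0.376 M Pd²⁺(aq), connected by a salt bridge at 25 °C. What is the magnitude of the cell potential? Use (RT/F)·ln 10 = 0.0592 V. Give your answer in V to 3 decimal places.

0.024 V

For a concentration cell E°cell = 0, since both electrodes use the same couple.
The compartment with the higher Pd²⁺(aq) concentration (2.47 M) acts as the cathode; ions are reduced there and produced at the dilute (0.376 M) anode.
With n = 2, Ecell = −(0.0592/2)·log([dilute]/[conc]) = −(0.0592/2)·log(0.376/2.47) = +0.024 V.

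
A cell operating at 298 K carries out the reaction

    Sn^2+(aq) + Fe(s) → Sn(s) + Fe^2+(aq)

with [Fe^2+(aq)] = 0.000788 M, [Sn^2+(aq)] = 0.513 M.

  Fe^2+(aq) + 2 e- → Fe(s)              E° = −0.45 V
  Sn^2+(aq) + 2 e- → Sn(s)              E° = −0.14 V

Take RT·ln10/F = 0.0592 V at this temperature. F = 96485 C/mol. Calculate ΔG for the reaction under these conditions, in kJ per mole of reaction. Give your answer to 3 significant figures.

−75.9 kJ/mol

The standard cell potential is −0.14 − (−0.45) = +0.31 V, with n = 2 electrons in the balanced equation.
Q = [Fe^2+(aq)] / [Sn^2+(aq)] = 0.00154, so log Q = −2.814 and E = +0.31 − (0.0592/2)(−2.814) = +0.3933 V.
Then ΔG = −nFE = −2 × 96485 × +0.3933 J/mol = −75.9 kJ/mol.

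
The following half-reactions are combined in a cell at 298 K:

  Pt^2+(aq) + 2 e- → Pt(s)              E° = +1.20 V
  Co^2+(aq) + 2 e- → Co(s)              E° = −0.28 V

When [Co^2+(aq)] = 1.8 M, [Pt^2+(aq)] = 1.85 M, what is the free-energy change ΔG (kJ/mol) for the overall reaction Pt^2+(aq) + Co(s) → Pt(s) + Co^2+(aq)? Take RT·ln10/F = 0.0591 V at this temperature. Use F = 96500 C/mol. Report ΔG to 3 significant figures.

−286 kJ/mol

With Pt²⁺/Pt reduced at the cathode, E°cell = +1.20 − (−0.28) = +1.48 V and n = 2.
Here Q = [Co^2+(aq)] / [Pt^2+(aq)] = 0.973 (log Q = −0.012), giving E = +1.48 − (0.0591/2)·(−0.012) = +1.4804 V.
Finally ΔG = −nFE = −(2)(96500 C/mol)(+1.4804 V) = −286 kJ/mol.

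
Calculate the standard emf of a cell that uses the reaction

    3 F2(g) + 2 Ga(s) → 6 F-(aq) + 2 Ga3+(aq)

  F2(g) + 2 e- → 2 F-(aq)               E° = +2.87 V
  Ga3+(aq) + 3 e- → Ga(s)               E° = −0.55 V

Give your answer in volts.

In the reaction as written, F2(g) is reduced (cathode) and Ga3+(aq) is produced by oxidation at the anode.
E°cell = E°(cathode) − E°(anode) = +2.87 − (−0.55) = +3.42 V.

+3.42 V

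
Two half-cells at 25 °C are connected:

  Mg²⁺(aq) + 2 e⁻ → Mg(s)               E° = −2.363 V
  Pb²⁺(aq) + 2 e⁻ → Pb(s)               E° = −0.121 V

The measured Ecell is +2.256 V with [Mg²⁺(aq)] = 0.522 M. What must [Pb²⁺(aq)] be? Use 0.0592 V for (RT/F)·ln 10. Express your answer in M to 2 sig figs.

1.6 M

The Pb²⁺/Pb couple has the larger reduction potential, so it is the cathode: E°cell = −0.121 − (−2.363) = +2.242 V and n = 2.
Rearranging E = E° − (0.0592/n)·log Q gives log Q = 2(+2.242 − (+2.256))/0.0592 = −0.473.
The balanced reaction is Pb²⁺(aq) + Mg(s) → Pb(s) + Mg²⁺(aq), so Q = [Mg²⁺(aq)] / [Pb²⁺(aq)].
Solving for the unknown gives log [Pb²⁺(aq)] = 0.191, so [Pb²⁺(aq)] ≈ 1.6 M.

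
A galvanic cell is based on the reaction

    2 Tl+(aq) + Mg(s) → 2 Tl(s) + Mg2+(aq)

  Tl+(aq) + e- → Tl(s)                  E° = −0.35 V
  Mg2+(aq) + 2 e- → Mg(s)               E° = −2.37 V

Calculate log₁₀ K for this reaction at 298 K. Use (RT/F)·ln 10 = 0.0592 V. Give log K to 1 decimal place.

The Tl⁺/Tl couple is reduced (cathode); E°cell = −0.35 − (−2.37) = +2.02 V with n = 2.
At equilibrium E = 0, so log K = nE°cell / 0.0592 = (2)(+2.02) / 0.0592 = 68.2.

log K = 68.2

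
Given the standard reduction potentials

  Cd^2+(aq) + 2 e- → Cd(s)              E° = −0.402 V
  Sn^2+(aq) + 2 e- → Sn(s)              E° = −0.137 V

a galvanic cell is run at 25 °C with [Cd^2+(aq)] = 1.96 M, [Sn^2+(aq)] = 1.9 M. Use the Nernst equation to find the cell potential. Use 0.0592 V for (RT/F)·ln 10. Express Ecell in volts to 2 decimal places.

+0.26 V

The Sn²⁺/Sn couple has the more positive E°, so it is the cathode; Cd²⁺/Cd is the anode.
The standard potential is −0.137 − (−0.402) = +0.265 V and the balanced reaction transfers n = 2 electrons.
Balancing gives Sn^2+(aq) + Cd(s) → Sn(s) + Cd^2+(aq); hence Q = [Cd^2+(aq)] / [Sn^2+(aq)] = 1.03 (log Q = 0.014).
Applying E = E° − (RT ln10/nF)·log Q gives +0.265 − (0.0592/2)(0.014) = +0.26 V.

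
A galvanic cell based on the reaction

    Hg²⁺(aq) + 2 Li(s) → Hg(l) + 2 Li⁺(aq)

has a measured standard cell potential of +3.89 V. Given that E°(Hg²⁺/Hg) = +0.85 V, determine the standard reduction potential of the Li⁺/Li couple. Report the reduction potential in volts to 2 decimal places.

In the reaction as written the Hg²⁺/Hg couple is reduced (cathode) and Li⁺/Li is oxidized (anode), so E°cell = E°(Hg²⁺/Hg) − E°(Li⁺/Li).
E°(Li⁺/Li) = E°(cathode) − E°cell = +0.85 − (+3.89) = −3.04 V.

−3.04 V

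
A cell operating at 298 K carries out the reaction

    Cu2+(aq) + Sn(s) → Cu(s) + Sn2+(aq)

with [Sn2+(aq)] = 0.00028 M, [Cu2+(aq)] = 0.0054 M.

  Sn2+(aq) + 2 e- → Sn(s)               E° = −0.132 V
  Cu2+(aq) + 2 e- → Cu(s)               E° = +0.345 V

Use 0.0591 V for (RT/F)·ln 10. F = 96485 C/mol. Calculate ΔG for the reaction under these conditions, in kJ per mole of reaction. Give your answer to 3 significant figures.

The standard cell potential is +0.345 − (−0.132) = +0.477 V, with n = 2 electrons in the balanced equation.
Here Q = [Sn2+(aq)] / [Cu2+(aq)] = 0.0519 (log Q = −1.285), giving E = +0.477 − (0.0591/2)·(−1.285) = +0.5150 V.
Then ΔG = −nFE = −2 × 96485 × +0.5150 J/mol = −99.4 kJ/mol.

−99.4 kJ/mol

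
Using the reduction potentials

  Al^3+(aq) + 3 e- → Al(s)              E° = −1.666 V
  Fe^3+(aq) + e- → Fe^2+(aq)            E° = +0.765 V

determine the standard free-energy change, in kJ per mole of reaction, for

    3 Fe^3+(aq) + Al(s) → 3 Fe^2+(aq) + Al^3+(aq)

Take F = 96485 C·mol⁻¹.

−704 kJ/mol

In the reaction as written Fe^3+(aq) is reduced, so the Fe³⁺/Fe²⁺ couple is the cathode and Al³⁺/Al is the anode.
E°cell = +0.765 − (−1.666) = +2.431 V; balancing electrons gives n = 3.
ΔG° = −nFE°cell = −(3)(96485)(+2.431) J/mol = −704 kJ/mol.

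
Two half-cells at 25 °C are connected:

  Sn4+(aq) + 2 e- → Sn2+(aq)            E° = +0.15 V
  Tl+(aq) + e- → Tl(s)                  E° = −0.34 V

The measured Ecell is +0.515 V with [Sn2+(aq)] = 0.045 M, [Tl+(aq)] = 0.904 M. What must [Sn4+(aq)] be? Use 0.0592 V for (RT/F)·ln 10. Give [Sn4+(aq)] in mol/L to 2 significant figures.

0.26 M

With Sn⁴⁺/Sn²⁺ at the cathode and Tl⁺/Tl at the anode, E°cell = +0.15 − (−0.34) = +0.49 V (n = 2).
Since E = E° − (0.0592/n)·log Q, log Q = n(E° − E)/0.0592 = −0.845.
Balancing electrons gives Sn4+(aq) + 2 Tl(s) → Sn2+(aq) + 2 Tl+(aq); thus Q = ([Sn2+(aq)]·[Tl+(aq)]^2) / [Sn4+(aq)].
Isolating [Sn4+(aq)] in Q = 10^{−0.845} yields log [Sn4+(aq)] = −0.589, i.e. 0.26 M.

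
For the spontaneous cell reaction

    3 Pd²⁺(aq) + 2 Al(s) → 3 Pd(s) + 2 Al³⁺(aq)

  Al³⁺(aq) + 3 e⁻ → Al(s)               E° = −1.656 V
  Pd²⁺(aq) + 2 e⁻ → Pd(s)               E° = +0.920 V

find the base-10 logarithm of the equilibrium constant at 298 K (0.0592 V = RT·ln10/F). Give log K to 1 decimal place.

log K = 261.1

The Pd²⁺/Pd couple is reduced (cathode); E°cell = +0.920 − (−1.656) = +2.576 V with n = 6.
At equilibrium E = 0, so log K = nE°cell / 0.0592 = (6)(+2.576) / 0.0592 = 261.1.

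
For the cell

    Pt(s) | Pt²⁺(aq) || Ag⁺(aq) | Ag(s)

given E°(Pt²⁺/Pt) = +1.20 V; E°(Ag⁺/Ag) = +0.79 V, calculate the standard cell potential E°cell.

By convention the left-hand electrode in cell notation is the anode (oxidation) and the right-hand electrode is the cathode (reduction).
E°cell = E°(right) − E°(left) = +0.79 − (+1.20) = −0.41 V.
The negative sign shows that, as written, the cell would require an external voltage to drive the reaction.

−0.41 V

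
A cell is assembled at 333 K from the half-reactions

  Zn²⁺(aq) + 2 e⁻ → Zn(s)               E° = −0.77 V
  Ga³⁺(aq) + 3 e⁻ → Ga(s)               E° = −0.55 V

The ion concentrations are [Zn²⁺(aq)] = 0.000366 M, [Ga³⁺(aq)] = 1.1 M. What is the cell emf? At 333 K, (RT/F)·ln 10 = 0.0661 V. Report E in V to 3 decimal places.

Since E°(Ga³⁺/Ga) > E°(Zn²⁺/Zn), Ga³⁺/Ga serves as the cathode.
E°cell = −0.55 − (−0.77) = +0.22 V, with n = 6 electrons transferred.
The balanced reaction is 2 Ga³⁺(aq) + 3 Zn(s) → 2 Ga(s) + 3 Zn²⁺(aq), so Q = [Zn²⁺(aq)]^3 / [Ga³⁺(aq)]^2 = 4.05×10^−11 and log Q = −10.392.
Applying E = E° − (RT ln10/nF)·log Q gives +0.22 − (0.0661/6)(−10.392) = +0.334 V.

+0.334 V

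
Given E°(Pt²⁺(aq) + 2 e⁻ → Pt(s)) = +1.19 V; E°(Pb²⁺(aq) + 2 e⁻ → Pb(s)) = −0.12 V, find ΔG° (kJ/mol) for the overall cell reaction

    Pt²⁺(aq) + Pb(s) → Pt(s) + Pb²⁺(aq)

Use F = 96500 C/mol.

−253 kJ/mol

In the reaction as written Pt²⁺(aq) is reduced, so the Pt²⁺/Pt couple is the cathode and Pb²⁺/Pb is the anode.
E°cell = +1.19 − (−0.12) = +1.31 V; balancing electrons gives n = 2.
ΔG° = −nFE°cell = −(2)(96500)(+1.31) J/mol = −253 kJ/mol.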